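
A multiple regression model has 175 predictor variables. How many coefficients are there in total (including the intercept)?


Each predictor gets one coefficient, plus one intercept.
Total parameters = 175 + 1 = 176.

176


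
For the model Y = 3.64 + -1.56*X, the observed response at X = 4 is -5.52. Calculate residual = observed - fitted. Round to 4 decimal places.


Fitted value at X = 4 is yhat = 3.64 + -1.56*4 = -2.6000.
Residual = -5.52 - -2.6000 = -2.9200.

-2.9200


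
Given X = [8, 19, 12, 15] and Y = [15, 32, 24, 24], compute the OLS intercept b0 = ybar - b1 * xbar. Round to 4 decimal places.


First find the slope: b1 = 1.4385.
Means: xbar = 13.5000, ybar = 23.7500.
b0 = ybar - b1 * xbar = 23.7500 - 1.4385 * 13.5000 = 4.3308.

4.3308


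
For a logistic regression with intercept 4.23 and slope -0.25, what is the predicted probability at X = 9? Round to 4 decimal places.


z = 4.23 + -0.25 * 9 = 1.9800.
Sigmoid: P = 1 / (1 + exp(-1.9800)) = 0.8787.

0.8787


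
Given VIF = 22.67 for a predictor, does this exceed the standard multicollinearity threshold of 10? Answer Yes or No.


The threshold is 10.
VIF = 22.67 is >= 10.
Multicollinearity indication: Yes.

Yes


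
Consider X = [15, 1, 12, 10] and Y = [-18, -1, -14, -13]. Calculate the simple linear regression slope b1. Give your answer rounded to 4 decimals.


Calculate xbar = 9.5000, ybar = -11.5000.
S_xx = 109.0000, S_xy = -132.0000.
Using b1 = S_xy / S_xx = -132.0000 / 109.0000, we get b1 = -1.2110.

-1.2110


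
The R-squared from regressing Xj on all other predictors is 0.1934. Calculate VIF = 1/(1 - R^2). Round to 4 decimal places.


Denominator: 1 - 0.1934 = 0.8066.
VIF = 1 / 0.8066 = 1.2398.

1.2398


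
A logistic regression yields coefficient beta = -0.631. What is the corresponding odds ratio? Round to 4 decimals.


exp(-0.631) = 0.5321.
So the odds ratio is 0.5321.

0.5321


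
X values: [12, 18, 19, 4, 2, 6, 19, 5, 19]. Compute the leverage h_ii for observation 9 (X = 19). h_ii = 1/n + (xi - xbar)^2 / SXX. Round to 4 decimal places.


Mean of X: xbar = 11.5556.
SXX = 430.2222.
For X = 19: h = 1/9 + (19 - 11.5556)^2/430.2222 = 0.2399.

0.2399


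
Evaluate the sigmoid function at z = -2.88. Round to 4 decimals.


First, exp(2.8800) = 17.8143.
Then sigma(z) = 1/(1 + 17.8143) = 0.0532.

0.0532


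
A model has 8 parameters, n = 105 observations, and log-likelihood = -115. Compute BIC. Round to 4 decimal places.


ln(105) = 4.653960.
k * ln(n) = 8 * 4.653960 = 37.231680.
-2L = 230.
BIC = 37.231680 + 230 = 267.231680, which rounds to 267.2317.

267.2317


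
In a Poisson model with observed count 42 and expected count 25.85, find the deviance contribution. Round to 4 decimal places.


First: ln(42/25.85) = 0.485359.
Then: 42 * 0.485359 = 20.385078.
y - mu = 42 - 25.85 = 16.15.
D = 2(20.385078 - 16.15) = 8.470156, which rounds to 8.4702.

8.4702


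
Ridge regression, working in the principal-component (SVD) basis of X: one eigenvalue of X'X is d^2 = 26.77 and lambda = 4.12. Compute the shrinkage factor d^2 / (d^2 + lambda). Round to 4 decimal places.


d^2 + lambda = 26.77 + 4.12 = 30.8900.
Shrinkage factor = 26.77/30.8900 = 0.8666.

0.8666


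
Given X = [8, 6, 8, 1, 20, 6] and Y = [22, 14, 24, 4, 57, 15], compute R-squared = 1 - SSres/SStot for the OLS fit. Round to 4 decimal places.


After computing the OLS fit (b0=-0.7286, b1=2.8647):
SSres = 15.1585, SStot = 1663.3333.
R^2 = 1 - 15.1585/1663.3333 = 0.9909.

0.9909


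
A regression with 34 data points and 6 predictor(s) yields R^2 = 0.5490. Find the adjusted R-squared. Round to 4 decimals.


Adjusted R^2 = 1 - (1 - R^2) * (n-1)/(n-p-1).
(1 - R^2) = 0.4510.
(n-1)/(n-p-1) = 33/27.
(1 - R^2) * (n-1) = 0.4510 * 33 = 14.8830.
Divide by (n-p-1): 14.8830 / 27 = 0.5512.
Adj R^2 = 1 - 0.5512 = 0.4488.

0.4488


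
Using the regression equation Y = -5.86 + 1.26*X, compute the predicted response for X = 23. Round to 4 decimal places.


Predicted value:
Y = -5.86 + (1.26)(23) = -5.86 + 28.9800 = 23.1200.

23.1200


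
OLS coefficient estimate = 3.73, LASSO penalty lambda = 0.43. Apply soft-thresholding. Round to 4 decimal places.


|beta_OLS| = 3.73.
lambda = 0.43.
Since |beta| > lambda, coefficient = sign(beta)*(|beta| - lambda) = 3.3000.
Result = 3.3000.

3.3000


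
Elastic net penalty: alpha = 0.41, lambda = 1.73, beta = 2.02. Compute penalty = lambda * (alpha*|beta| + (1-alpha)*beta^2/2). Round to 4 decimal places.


L1 component = 0.41 * |2.02| = 0.8282.
L2 component = 0.59 * 2.02^2 / 2 = 1.2037.
Penalty = 1.73 * (0.8282 + 1.2037) = 1.73 * 2.0319 = 3.5152.

3.5152


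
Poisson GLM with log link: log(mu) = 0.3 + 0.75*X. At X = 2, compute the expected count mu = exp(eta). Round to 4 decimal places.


eta = 0.3 + 0.75 * 2 = 1.8000.
mu = exp(1.8000) = 6.0496.

6.0496


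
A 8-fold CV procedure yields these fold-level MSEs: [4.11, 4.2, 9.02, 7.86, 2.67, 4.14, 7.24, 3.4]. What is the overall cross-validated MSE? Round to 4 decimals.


Add all fold MSEs: 42.6400.
Divide by k = 8: 42.6400/8 = 5.3300.

5.3300


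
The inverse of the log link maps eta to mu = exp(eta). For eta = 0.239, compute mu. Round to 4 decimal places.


Apply the inverse link:
mu = e^0.239 = 1.2700.

1.2700


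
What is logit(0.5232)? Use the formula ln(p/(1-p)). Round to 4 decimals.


Compute the odds: 0.5232/0.4768 = 1.0973.
Take the natural log: ln(1.0973) = 0.0929.

0.0929


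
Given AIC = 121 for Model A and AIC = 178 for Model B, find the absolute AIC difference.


|AIC_A - AIC_B| = |121 - 178| = 57.
Model A is preferred (lower AIC).

57


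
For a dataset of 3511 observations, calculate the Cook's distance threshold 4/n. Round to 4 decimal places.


Cook's distance cutoff = 4/n = 4/3511.
= 0.0011.

0.0011


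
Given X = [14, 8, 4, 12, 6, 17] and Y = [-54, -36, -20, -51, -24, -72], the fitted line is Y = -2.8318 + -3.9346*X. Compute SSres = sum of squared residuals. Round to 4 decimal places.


For each point, residual = actual - predicted.
Residuals: [3.9162, -1.6914, -1.4298, -0.9530, 2.4394, -2.2800].
Sum of squared residuals = 32.2991.

32.2991


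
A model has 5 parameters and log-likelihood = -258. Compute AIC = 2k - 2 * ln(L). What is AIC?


AIC = 2k - 2*loglik = 2(5) - 2(-258).
= 10 + 516 = 526.

526


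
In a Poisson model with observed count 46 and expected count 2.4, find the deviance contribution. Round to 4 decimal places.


y/mu = 46/2.4 = 19.166667 (approx.), and ln(46/2.4) = 2.953173.
y * ln(y/mu) = 46 * 2.953173 = 135.845958.
y - mu = 43.6.
D = 2 * (135.845958 - 43.6) = 184.491916, which rounds to 184.4919.

184.4919


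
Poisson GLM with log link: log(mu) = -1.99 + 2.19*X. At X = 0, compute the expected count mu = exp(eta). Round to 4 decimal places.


eta = -1.99 + 2.19 * 0 = -1.9900.
mu = exp(-1.9900) = 0.1367.

0.1367


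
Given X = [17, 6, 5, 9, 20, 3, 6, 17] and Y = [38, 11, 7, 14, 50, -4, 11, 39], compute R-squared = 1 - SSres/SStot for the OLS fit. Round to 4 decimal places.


After computing the OLS fit (b0=-8.8770, b1=2.8556):
SSres = 45.5401, SStot = 2523.5000.
R^2 = 1 - 45.5401/2523.5000 = 0.9820.

0.9820


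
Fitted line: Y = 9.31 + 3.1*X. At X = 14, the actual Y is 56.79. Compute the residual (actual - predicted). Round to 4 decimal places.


Compute yhat = 9.31 + (3.1)(14) = 52.7100.
Residual = actual - predicted = 56.79 - 52.7100 = 4.0800.

4.0800


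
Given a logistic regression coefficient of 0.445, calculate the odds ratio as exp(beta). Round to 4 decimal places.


The odds ratio is computed as:
OR = e^(0.445) = 1.5605.

1.5605


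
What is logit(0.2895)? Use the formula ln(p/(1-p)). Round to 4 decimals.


1 - p = 0.7105.
p/(1-p) = 0.4075.
logit = ln(0.4075) = -0.8978.

-0.8978


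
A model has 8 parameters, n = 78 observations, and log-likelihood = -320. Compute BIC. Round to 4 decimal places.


ln(78) = 4.356709.
k * ln(n) = 8 * 4.356709 = 34.853672.
-2L = 640.
BIC = 34.853672 + 640 = 674.853672, which rounds to 674.8537.

674.8537


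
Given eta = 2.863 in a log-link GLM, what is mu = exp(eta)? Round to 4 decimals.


The inverse log link gives:
mu = exp(2.863) = 17.5140.

17.5140


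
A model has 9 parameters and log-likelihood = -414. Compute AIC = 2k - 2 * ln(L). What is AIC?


Compute:
2k = 2*9 = 18.
-2*loglik = -2*(-414) = 828.
AIC = 18 + 828 = 846.

846


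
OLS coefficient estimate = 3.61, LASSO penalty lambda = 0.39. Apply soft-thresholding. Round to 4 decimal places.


Check: |3.61| = 3.61 vs lambda = 0.39.
Since |beta| > lambda, coefficient = sign(beta)*(|beta| - lambda) = 3.2200.
Soft-thresholded coefficient = 3.2200.

3.2200


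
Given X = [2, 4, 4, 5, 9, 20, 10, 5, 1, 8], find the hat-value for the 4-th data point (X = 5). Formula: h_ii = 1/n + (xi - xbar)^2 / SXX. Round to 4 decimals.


Mean of X: xbar = 6.8000.
SXX = 269.6000.
For X = 5: h = 1/10 + (5 - 6.8000)^2/269.6000 = 0.1120.

0.1120


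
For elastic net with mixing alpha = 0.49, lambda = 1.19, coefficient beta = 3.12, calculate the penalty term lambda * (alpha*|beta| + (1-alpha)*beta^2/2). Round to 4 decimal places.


Compute:
L1 = 0.49 * 3.12 = 1.5288.
L2 = 0.51 * 3.12^2 / 2 = 2.4823.
Penalty = 1.19 * (1.5288 + 2.4823) = 4.7732.

4.7732


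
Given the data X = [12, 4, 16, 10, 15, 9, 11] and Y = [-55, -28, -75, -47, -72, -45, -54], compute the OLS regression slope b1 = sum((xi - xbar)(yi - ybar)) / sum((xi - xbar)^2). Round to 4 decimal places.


First compute the means: xbar = 11.0000, ybar = -53.7143.
Then S_xx = sum((xi - xbar)^2) = 96.0000.
S_xy = sum((xi - xbar)(yi - ybar)) = -385.0000.
b1 = S_xy / S_xx = -385.0000 / 96.0000 = -4.0104.

-4.0104


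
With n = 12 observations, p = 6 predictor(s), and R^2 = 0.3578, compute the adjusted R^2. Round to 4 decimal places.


Using the formula:
(1 - 0.3578) = 0.6422.
Multiply by 11/5: 0.6422 * 11 = 7.0642, then 7.0642 / 5 = 1.4128.
Adj R^2 = 1 - 1.4128 = -0.4128.

-0.4128


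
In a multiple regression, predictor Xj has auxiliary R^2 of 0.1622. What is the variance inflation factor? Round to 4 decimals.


VIF = 1 / (1 - 0.1622).
= 1 / 0.8378 = 1.1936.

1.1936


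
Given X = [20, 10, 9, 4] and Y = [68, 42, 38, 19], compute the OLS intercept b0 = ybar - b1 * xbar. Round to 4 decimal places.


Compute b1 = 2.9889 from the OLS formula.
With xbar = 10.7500 and ybar = 41.7500, the intercept is:
b0 = 41.7500 - 2.9889 * 10.7500 = 9.6197.

9.6197


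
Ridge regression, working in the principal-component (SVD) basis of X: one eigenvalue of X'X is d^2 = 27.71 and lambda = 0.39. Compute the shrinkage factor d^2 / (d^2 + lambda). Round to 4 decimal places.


d^2 + lambda = 27.71 + 0.39 = 28.1000.
Shrinkage factor = 27.71/28.1000 = 0.9861.

0.9861


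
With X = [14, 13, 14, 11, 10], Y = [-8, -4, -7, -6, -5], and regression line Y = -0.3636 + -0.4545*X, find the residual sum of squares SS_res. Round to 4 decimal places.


Compute predicted values, then residuals = yi - yhat_i.
Residuals: [-1.2734, 2.2721, -0.2734, -0.6369, -0.0914].
SSres = sum(residual^2) = 7.2727.

7.2727


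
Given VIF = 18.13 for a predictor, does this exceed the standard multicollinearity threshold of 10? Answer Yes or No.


The threshold is 10.
VIF = 18.13 is >= 10.
Multicollinearity indication: Yes.

Yes


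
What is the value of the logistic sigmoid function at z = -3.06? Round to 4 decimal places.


exp(3.0600) = 21.3276.
1 + exp(-z) = 22.3276.
sigmoid = 1/22.3276 = 0.0448.

0.0448


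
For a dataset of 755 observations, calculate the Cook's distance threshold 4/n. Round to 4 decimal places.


Cook's distance cutoff = 4/n = 4/755.
= 0.0053.

0.0053


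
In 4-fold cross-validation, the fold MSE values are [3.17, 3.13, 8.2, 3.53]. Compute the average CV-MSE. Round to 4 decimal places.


Add all fold MSEs: 18.0300.
Divide by k = 4: 18.0300/4 = 4.5075.

4.5075


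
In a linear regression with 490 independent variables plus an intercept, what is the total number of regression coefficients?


Including the intercept, the model has 490 predictor coefficients + 1 intercept.
Total = 491.

491


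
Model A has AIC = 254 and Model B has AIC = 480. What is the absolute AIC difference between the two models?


Compute |254 - 480| = 226.
Model A has the smaller AIC.

226


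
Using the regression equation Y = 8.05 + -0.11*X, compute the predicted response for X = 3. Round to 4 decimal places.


Predicted value:
Y = 8.05 + (-0.11)(3) = 8.05 + -0.3300 = 7.7200.

7.7200


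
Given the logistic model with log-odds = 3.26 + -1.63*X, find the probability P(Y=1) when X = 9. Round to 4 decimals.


z = 3.26 + -1.63 * 9 = -11.4100.
Sigmoid: P = 1 / (1 + exp(11.4100)) = 0.0000.

0.0000


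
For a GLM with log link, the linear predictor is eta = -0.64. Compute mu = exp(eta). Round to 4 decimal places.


mu = exp(eta) = exp(-0.64).
= 0.5273.

0.5273


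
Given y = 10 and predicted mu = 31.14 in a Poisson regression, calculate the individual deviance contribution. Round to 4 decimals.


First: ln(10/31.14) = -1.135908.
Then: 10 * -1.135908 = -11.359080.
y - mu = 10 - 31.14 = -21.14.
D = 2(-11.359080 - -21.14) = 19.561840, which rounds to 19.5618.

19.5618


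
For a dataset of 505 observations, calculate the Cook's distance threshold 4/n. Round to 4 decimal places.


The threshold is 4/n.
4/505 = 0.0079.

0.0079


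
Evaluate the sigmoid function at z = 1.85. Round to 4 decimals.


First, exp(-1.8500) = 0.1572.
Then sigma(z) = 1/(1 + 0.1572) = 0.8641.

0.8641


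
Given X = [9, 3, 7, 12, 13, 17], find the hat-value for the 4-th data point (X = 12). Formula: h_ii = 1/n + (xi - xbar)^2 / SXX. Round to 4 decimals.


Mean of X: xbar = 10.1667.
SXX = 120.8333.
For X = 12: h = 1/6 + (12 - 10.1667)^2/120.8333 = 0.1945.

0.1945


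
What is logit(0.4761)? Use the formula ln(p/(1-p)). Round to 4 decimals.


1 - p = 0.5239.
p/(1-p) = 0.9088.
logit = ln(0.9088) = -0.0957.

-0.0957


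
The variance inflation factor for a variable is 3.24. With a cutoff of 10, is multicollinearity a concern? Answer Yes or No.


The threshold is 10.
VIF = 3.24 is < 10.
Multicollinearity indication: No.

No


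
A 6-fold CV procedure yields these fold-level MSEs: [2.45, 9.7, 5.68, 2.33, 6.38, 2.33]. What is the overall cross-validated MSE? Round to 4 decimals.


Total MSE across folds = 28.8700.
CV-MSE = 28.8700/6 = 4.8117.

4.8117


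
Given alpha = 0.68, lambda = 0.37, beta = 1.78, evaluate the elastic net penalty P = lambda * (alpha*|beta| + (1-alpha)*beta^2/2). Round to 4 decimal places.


Compute:
L1 = 0.68 * 1.78 = 1.2104.
L2 = 0.32 * 1.78^2 / 2 = 0.5069.
Penalty = 0.37 * (1.2104 + 0.5069) = 0.6354.

0.6354


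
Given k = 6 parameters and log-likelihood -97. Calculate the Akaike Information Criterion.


AIC = 2*6 - 2*(-97).
= 12 + 194 = 206.

206


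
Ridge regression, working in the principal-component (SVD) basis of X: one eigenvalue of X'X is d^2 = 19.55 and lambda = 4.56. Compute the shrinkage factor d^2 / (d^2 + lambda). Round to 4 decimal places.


d^2 + lambda = 19.55 + 4.56 = 24.1100.
Shrinkage factor = 19.55/24.1100 = 0.8109.

0.8109


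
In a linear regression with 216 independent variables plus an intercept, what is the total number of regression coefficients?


Total coefficients = number of predictors + 1 (for the intercept).
= 216 + 1 = 217.

217


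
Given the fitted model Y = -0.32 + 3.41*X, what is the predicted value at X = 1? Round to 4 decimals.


Plug X = 1 into Y = -0.32 + 3.41*X:
Y = -0.32 + 3.4100 = 3.0900.

3.0900


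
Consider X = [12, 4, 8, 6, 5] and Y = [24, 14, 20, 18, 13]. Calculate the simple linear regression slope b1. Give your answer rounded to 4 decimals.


First compute the means: xbar = 7.0000, ybar = 17.8000.
Then S_xx = sum((xi - xbar)^2) = 40.0000.
S_xy = sum((xi - xbar)(yi - ybar)) = 54.0000.
b1 = S_xy / S_xx = 54.0000 / 40.0000 = 1.3500.

1.3500


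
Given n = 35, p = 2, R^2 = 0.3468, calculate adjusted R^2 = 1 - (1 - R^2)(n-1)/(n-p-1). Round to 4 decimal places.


Plug in: Adj R^2 = 1 - (1 - 0.3468) * 34/32.
= 1 - 0.6532 * 34/32
= 1 - 22.2088 / 32
= 1 - 0.6940 = 0.3060.

0.3060


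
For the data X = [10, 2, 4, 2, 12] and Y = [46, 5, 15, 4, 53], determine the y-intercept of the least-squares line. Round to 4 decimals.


First find the slope: b1 = 4.9545.
Means: xbar = 6.0000, ybar = 24.6000.
b0 = ybar - b1 * xbar = 24.6000 - 4.9545 * 6.0000 = -5.1273.

-5.1273


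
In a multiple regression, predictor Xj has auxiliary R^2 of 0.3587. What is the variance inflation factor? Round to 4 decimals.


Denominator: 1 - 0.3587 = 0.6413.
VIF = 1 / 0.6413 = 1.5593.

1.5593


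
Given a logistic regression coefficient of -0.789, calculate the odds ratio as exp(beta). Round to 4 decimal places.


exp(-0.789) = 0.4543.
So the odds ratio is 0.4543.

0.4543


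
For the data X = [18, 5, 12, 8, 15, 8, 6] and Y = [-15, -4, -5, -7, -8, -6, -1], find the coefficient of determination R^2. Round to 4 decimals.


After computing the OLS fit (b0=1.2000, b1=-0.7556):
SSres = 32.9778, SStot = 113.7143.
R^2 = 1 - 32.9778/113.7143 = 0.7100.

0.7100


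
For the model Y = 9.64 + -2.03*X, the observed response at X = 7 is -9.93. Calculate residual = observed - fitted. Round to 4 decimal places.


Predicted = 9.64 + -2.03 * 7 = -4.5700.
Residual = -9.93 - -4.5700 = -5.3600.

-5.3600


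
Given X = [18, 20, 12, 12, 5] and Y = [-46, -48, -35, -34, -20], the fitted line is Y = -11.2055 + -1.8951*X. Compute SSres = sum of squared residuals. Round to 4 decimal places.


For each point, residual = actual - predicted.
Residuals: [-0.6827, 1.1075, -1.0533, -0.0533, 0.6810].
Sum of squared residuals = 3.2687.

3.2687


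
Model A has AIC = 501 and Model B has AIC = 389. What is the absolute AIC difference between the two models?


|AIC_A - AIC_B| = |501 - 389| = 112.
Model B is preferred (lower AIC).

112


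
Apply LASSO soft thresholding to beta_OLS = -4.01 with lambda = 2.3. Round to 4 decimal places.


Absolute value: |-4.01| = 4.01.
Compare to lambda = 2.3.
Since |beta| > lambda, coefficient = sign(beta)*(|beta| - lambda) = -1.7100.

-1.7100


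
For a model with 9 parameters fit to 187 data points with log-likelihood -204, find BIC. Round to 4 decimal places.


Compute k*ln(n) = 9*ln(187) = 9*5.231109 = 47.079981.
Then -2*loglik = 408.
BIC = 47.079981 + 408 = 455.079981, which rounds to 455.0800.

455.0800


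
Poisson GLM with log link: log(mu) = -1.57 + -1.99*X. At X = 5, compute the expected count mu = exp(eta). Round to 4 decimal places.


eta = -1.57 + -1.99 * 5 = -11.5200.
mu = exp(-11.5200) = 0.0000.

0.0000


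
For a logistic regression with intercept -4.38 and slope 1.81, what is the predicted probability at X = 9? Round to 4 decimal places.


z = -4.38 + 1.81 * 9 = 11.9100.
Sigmoid: P = 1 / (1 + exp(-11.9100)) = 1.0000.

1.0000


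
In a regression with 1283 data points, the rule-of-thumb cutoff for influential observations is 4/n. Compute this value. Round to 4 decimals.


Using the rule of thumb:
Threshold = 4 / 1283 = 0.0031.

0.0031


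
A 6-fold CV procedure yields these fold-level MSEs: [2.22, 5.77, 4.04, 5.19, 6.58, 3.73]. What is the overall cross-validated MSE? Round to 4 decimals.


Total MSE across folds = 27.5300.
CV-MSE = 27.5300/6 = 4.5883.

4.5883


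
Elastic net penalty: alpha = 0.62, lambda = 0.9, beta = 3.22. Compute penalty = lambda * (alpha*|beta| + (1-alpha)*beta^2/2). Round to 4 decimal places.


L1 component = 0.62 * |3.22| = 1.9964.
L2 component = 0.38 * 3.22^2 / 2 = 1.9700.
Penalty = 0.9 * (1.9964 + 1.9700) = 0.9 * 3.9664 = 3.5698.

3.5698


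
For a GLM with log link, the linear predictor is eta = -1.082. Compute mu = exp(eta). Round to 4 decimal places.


mu = exp(eta) = exp(-1.082).
= 0.3389.

0.3389


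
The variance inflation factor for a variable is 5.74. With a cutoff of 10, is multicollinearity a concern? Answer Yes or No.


Compare VIF = 5.74 to the threshold of 10.
5.74 < 10, so the answer is No.

No


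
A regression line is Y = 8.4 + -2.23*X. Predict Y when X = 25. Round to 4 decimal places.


Plug X = 25 into Y = 8.4 + -2.23*X:
Y = 8.4 + -55.7500 = -47.3500.

-47.3500


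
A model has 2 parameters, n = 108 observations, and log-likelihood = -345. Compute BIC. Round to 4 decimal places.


ln(108) = 4.682131.
k * ln(n) = 2 * 4.682131 = 9.364262.
-2L = 690.
BIC = 9.364262 + 690 = 699.364262, which rounds to 699.3643.

699.3643


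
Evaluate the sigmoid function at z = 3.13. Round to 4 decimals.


exp(-3.1300) = 0.0437.
1 + exp(-z) = 1.0437.
sigmoid = 1/1.0437 = 0.9581.

0.9581


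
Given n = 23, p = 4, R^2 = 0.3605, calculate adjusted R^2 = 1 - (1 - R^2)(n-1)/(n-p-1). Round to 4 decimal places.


Plug in: Adj R^2 = 1 - (1 - 0.3605) * 22/18.
= 1 - 0.6395 * 22/18
= 1 - 14.0690 / 18
= 1 - 0.7816 = 0.2184.

0.2184


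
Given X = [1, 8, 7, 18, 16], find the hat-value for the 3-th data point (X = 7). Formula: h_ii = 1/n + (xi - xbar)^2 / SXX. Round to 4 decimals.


n = 5, xbar = 10.0000.
SXX = sum((xi - xbar)^2) = 194.0000.
h = 1/5 + (7 - 10.0000)^2 / 194.0000 = 0.2464.

0.2464


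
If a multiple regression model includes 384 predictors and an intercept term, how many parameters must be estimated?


Including the intercept, the model has 384 predictor coefficients + 1 intercept.
Total = 385.

385


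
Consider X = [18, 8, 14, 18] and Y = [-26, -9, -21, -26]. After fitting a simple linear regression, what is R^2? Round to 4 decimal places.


After computing the OLS fit (b0=3.9552, b1=-1.6866):
SSres = 2.4179, SStot = 193.0000.
R^2 = 1 - 2.4179/193.0000 = 0.9875.

0.9875


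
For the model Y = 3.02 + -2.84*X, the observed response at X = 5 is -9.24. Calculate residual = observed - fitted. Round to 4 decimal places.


Fitted value at X = 5 is yhat = 3.02 + -2.84*5 = -11.1800.
Residual = -9.24 - -11.1800 = 1.9400.

1.9400


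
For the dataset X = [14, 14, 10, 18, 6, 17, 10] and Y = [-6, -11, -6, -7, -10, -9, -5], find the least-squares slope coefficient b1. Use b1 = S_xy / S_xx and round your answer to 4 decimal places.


The sample means are xbar = 12.7143 and ybar = -7.7143.
Compute S_xx = 109.4286 and S_xy = -0.4286.
Slope b1 = S_xy / S_xx = -0.4286 / 109.4286 = -0.0039.

-0.0039


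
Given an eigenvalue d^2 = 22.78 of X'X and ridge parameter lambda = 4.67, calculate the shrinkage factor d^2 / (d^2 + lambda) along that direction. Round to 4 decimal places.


d^2 + lambda = 22.78 + 4.67 = 27.4500.
Shrinkage factor = 22.78/27.4500 = 0.8299.

0.8299


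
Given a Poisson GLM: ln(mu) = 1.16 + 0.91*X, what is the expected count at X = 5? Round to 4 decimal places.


Linear predictor: eta = 1.16 + (0.91)(5) = 5.7100.
Expected count: mu = exp(5.7100) = 301.8711.

301.8711


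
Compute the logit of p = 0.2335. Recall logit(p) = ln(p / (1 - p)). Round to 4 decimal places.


The odds are p/(1-p) = 0.2335 / 0.7665 = 0.3046.
logit(p) = ln(0.3046) = -1.1887.

-1.1887


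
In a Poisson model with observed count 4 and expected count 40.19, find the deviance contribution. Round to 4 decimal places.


y/mu = 4/40.19 = 0.099527 (approx.), and ln(4/40.19) = -2.307324.
y * ln(y/mu) = 4 * -2.307324 = -9.229296.
y - mu = -36.19.
D = 2 * (-9.229296 - -36.19) = 53.921408, which rounds to 53.9214.

53.9214


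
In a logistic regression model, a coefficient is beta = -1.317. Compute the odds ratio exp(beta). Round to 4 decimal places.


exp(-1.317) = 0.2679.
So the odds ratio is 0.2679.

0.2679


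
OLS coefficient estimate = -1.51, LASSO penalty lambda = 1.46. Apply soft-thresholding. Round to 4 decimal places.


Absolute value: |-1.51| = 1.51.
Compare to lambda = 1.46.
Since |beta| > lambda, coefficient = sign(beta)*(|beta| - lambda) = -0.0500.

-0.0500


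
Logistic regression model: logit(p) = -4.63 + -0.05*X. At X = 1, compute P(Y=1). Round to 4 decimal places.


Linear predictor: z = -4.63 + -0.05 * 1 = -4.6800.
P = 1/(1 + exp(4.6800)) = 1/(1 + 107.7701) = 0.0092.

0.0092


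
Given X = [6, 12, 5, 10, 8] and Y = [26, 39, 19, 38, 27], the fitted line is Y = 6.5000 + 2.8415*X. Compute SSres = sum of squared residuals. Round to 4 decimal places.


Compute predicted values, then residuals = yi - yhat_i.
Residuals: [2.4510, -1.5980, -1.7075, 3.0850, -2.2320].
SSres = sum(residual^2) = 25.9756.

25.9756


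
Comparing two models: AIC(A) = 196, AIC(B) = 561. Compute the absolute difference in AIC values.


Compute |196 - 561| = 365.
Model A has the smaller AIC.

365


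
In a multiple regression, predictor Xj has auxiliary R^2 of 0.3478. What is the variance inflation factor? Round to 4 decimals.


Using VIF = 1/(1 - R^2_j):
1 - 0.3478 = 0.6522.
VIF = 1.5333.

1.5333


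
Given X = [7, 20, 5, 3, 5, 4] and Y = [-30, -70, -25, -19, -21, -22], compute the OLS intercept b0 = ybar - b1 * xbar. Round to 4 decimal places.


Compute b1 = -3.0480 from the OLS formula.
With xbar = 7.3333 and ybar = -31.1667, the intercept is:
b0 = -31.1667 - -3.0480 * 7.3333 = -8.8146.

-8.8146


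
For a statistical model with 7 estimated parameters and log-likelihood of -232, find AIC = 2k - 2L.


Compute:
2k = 2*7 = 14.
-2*loglik = -2*(-232) = 464.
AIC = 14 + 464 = 478.

478


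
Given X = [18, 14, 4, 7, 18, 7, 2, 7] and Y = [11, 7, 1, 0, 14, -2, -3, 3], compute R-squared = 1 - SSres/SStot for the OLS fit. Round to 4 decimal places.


After computing the OLS fit (b0=-5.2061, b1=0.9435):
SSres = 28.6383, SStot = 268.8750.
R^2 = 1 - 28.6383/268.8750 = 0.8935.

0.8935


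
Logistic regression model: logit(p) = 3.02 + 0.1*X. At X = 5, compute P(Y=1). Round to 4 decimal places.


z = 3.02 + 0.1 * 5 = 3.5200.
Sigmoid: P = 1 / (1 + exp(-3.5200)) = 0.9713.

0.9713


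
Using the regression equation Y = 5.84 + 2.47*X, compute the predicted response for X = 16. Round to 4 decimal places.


Substitute X = 16 into the equation:
Y = 5.84 + 2.47 * 16 = 5.84 + 39.5200 = 45.3600.

45.3600


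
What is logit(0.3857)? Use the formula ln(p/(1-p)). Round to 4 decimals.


1 - p = 0.6143.
p/(1-p) = 0.6279.
logit = ln(0.6279) = -0.4654.

-0.4654


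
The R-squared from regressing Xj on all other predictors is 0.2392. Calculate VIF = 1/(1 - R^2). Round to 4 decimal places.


Denominator: 1 - 0.2392 = 0.7608.
VIF = 1 / 0.7608 = 1.3144.

1.3144


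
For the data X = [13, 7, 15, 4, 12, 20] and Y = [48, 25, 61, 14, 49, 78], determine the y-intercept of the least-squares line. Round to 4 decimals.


The slope is b1 = 4.0768.
Sample means are xbar = 11.8333 and ybar = 45.8333.
Intercept: b0 = 45.8333 - (4.0768)(11.8333) = -2.4084.

-2.4084


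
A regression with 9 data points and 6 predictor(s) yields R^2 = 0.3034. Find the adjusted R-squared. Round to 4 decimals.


Using the formula:
(1 - 0.3034) = 0.6966.
Multiply by 8/2: 0.6966 * 8 = 5.5728, then 5.5728 / 2 = 2.7864.
Adj R^2 = 1 - 2.7864 = -1.7864.

-1.7864


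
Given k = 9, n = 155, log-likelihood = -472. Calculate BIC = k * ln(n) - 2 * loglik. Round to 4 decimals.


k * ln(n) = 9 * ln(155) = 9 * 5.043425 = 45.390825.
-2 * loglik = -2 * (-472) = 944.
BIC = 45.390825 + 944 = 989.390825, which rounds to 989.3908.

989.3908


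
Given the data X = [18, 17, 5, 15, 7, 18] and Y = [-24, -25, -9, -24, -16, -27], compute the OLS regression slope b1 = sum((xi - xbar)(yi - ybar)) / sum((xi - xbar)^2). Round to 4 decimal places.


Calculate xbar = 13.3333, ybar = -20.8333.
S_xx = 169.3333, S_xy = -193.3333.
Using b1 = S_xy / S_xx = -193.3333 / 169.3333, we get b1 = -1.1417.

-1.1417


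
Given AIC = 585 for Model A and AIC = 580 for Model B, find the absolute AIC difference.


Absolute difference = |585 - 580| = 5.
The model with lower AIC (B) is preferred.

5


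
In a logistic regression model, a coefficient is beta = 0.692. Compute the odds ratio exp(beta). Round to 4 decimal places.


exp(0.692) = 1.9977.
So the odds ratio is 1.9977.

1.9977


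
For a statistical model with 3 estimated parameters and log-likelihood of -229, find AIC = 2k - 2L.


AIC = 2k - 2*loglik = 2(3) - 2(-229).
= 6 + 458 = 464.

464


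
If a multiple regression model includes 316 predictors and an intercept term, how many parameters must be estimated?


Total coefficients = number of predictors + 1 (for the intercept).
= 316 + 1 = 317.

317


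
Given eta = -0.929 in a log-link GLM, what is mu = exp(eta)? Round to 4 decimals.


mu = exp(eta) = exp(-0.929).
= 0.3949.

0.3949


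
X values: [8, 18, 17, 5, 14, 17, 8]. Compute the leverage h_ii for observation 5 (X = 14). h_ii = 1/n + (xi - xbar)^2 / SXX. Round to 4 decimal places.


n = 7, xbar = 12.4286.
SXX = sum((xi - xbar)^2) = 169.7143.
h = 1/7 + (14 - 12.4286)^2 / 169.7143 = 0.1574.

0.1574


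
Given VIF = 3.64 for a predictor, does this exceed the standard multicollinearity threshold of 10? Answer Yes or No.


The threshold is 10.
VIF = 3.64 is < 10.
Multicollinearity indication: No.

No


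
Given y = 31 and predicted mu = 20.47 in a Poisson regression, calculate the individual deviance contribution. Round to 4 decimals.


First: ln(31/20.47) = 0.415027.
Then: 31 * 0.415027 = 12.865837.
y - mu = 31 - 20.47 = 10.53.
D = 2(12.865837 - 10.53) = 4.671674, which rounds to 4.6717.

4.6717


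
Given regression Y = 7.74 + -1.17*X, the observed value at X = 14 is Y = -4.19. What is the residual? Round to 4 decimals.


Fitted value at X = 14 is yhat = 7.74 + -1.17*14 = -8.6400.
Residual = -4.19 - -8.6400 = 4.4500.

4.4500


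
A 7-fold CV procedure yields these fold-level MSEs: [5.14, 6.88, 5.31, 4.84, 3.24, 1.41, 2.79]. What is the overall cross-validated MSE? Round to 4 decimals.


Total MSE across folds = 29.6100.
CV-MSE = 29.6100/7 = 4.2300.

4.2300


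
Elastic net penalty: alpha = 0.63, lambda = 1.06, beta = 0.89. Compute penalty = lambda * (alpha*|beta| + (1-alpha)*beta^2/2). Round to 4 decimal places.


L1 component = 0.63 * |0.89| = 0.5607.
L2 component = 0.37 * 0.89^2 / 2 = 0.1465.
Penalty = 1.06 * (0.5607 + 0.1465) = 1.06 * 0.7072 = 0.7497.

0.7497


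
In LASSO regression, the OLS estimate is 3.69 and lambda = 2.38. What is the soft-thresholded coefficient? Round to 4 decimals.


Check: |3.69| = 3.69 vs lambda = 2.38.
Since |beta| > lambda, coefficient = sign(beta)*(|beta| - lambda) = 1.3100.
Soft-thresholded coefficient = 1.3100.

1.3100


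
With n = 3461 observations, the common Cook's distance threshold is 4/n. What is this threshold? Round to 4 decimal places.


Using the rule of thumb:
Threshold = 4 / 3461 = 0.0012.

0.0012


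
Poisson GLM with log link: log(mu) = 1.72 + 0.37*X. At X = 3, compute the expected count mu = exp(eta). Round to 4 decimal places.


Compute eta = 1.72 + 0.37 * 3 = 2.8300.
Apply inverse link: mu = e^2.8300 = 16.9455.

16.9455


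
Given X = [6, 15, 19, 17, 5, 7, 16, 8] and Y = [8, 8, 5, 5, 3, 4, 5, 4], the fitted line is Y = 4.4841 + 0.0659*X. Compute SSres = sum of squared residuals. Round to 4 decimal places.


For each point, residual = actual - predicted.
Residuals: [3.1205, 2.5274, -0.7362, -0.6044, -1.8136, -0.9454, -0.5385, -1.0113].
Sum of squared residuals = 22.5282.

22.5282


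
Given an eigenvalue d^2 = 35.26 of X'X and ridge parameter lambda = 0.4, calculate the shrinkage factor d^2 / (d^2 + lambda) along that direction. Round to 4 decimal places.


d^2 + lambda = 35.26 + 0.4 = 35.6600.
Shrinkage factor = 35.26/35.6600 = 0.9888.

0.9888


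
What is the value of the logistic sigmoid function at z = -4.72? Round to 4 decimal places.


exp(4.7200) = 112.1683.
1 + exp(-z) = 113.1683.
sigmoid = 1/113.1683 = 0.0088.

0.0088


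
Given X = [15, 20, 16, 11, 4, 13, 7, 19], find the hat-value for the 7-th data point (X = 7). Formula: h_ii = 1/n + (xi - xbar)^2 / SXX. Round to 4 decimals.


Mean of X: xbar = 13.1250.
SXX = 218.8750.
For X = 7: h = 1/8 + (7 - 13.1250)^2/218.8750 = 0.2964.

0.2964


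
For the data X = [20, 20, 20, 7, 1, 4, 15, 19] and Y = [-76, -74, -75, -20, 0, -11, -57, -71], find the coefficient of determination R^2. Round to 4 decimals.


After computing the OLS fit (b0=5.2961, b1=-4.0223):
SSres = 15.7765, SStot = 7256.0000.
R^2 = 1 - 15.7765/7256.0000 = 0.9978.

0.9978


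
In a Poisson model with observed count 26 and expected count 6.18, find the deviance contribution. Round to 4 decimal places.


First: ln(26/6.18) = 1.436778.
Then: 26 * 1.436778 = 37.356228.
y - mu = 26 - 6.18 = 19.82.
D = 2(37.356228 - 19.82) = 35.072456, which rounds to 35.0725.

35.0725


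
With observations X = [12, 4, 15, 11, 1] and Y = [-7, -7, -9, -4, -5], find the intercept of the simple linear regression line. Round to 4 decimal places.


Compute b1 = -0.1516 from the OLS formula.
With xbar = 8.6000 and ybar = -6.4000, the intercept is:
b0 = -6.4000 - -0.1516 * 8.6000 = -5.0962.

-5.0962


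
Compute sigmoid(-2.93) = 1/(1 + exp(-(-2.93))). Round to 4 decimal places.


Compute exp(2.9300) = 18.7276.
Sigmoid = 1 / (1 + 18.7276) = 1 / 19.7276 = 0.0507.

0.0507


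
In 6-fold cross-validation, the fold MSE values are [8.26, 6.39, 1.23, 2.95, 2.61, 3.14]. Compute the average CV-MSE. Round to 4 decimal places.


Total MSE across folds = 24.5800.
CV-MSE = 24.5800/6 = 4.0967.

4.0967


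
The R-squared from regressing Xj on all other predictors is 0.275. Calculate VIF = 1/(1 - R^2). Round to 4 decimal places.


VIF = 1 / (1 - 0.275).
= 1 / 0.725 = 1.3793.

1.3793


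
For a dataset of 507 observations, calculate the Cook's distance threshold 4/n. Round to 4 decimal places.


Cook's distance cutoff = 4/n = 4/507.
= 0.0079.

0.0079


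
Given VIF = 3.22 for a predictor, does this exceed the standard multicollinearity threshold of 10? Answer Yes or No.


Compare VIF = 3.22 to the threshold of 10.
3.22 < 10, so the answer is No.

No


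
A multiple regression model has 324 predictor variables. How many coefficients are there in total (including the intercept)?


Including the intercept, the model has 324 predictor coefficients + 1 intercept.
Total = 325.

325


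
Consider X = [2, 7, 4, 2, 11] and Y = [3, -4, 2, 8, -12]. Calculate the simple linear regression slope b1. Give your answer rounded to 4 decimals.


First compute the means: xbar = 5.2000, ybar = -0.6000.
Then S_xx = sum((xi - xbar)^2) = 58.8000.
S_xy = sum((xi - xbar)(yi - ybar)) = -114.4000.
b1 = S_xy / S_xx = -114.4000 / 58.8000 = -1.9456.

-1.9456


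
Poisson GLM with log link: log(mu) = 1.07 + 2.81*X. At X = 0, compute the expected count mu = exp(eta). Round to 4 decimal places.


Compute eta = 1.07 + 2.81 * 0 = 1.0700.
Apply inverse link: mu = e^1.0700 = 2.9154.

2.9154


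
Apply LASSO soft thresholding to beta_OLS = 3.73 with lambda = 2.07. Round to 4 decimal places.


Check: |3.73| = 3.73 vs lambda = 2.07.
Since |beta| > lambda, coefficient = sign(beta)*(|beta| - lambda) = 1.6600.
Soft-thresholded coefficient = 1.6600.

1.6600


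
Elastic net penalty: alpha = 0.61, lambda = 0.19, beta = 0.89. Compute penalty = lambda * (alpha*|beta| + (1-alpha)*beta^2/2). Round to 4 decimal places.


L1 component = 0.61 * |0.89| = 0.5429.
L2 component = 0.39 * 0.89^2 / 2 = 0.1545.
Penalty = 0.19 * (0.5429 + 0.1545) = 0.19 * 0.6974 = 0.1325.

0.1325


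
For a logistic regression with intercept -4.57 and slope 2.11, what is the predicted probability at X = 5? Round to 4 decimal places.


Linear predictor: z = -4.57 + 2.11 * 5 = 5.9800.
P = 1/(1 + exp(-5.9800)) = 1/(1 + 0.0025) = 0.9975.

0.9975


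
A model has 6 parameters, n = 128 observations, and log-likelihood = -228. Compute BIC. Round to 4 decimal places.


ln(128) = 4.852030.
k * ln(n) = 6 * 4.852030 = 29.112180.
-2L = 456.
BIC = 29.112180 + 456 = 485.112180, which rounds to 485.1122.

485.1122


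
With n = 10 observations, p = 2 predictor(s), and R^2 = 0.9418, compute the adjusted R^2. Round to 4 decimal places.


Using the formula:
(1 - 0.9418) = 0.0582.
Multiply by 9/7: 0.0582 * 9 = 0.5238, then 0.5238 / 7 = 0.0748.
Adj R^2 = 1 - 0.0748 = 0.9252.

0.9252


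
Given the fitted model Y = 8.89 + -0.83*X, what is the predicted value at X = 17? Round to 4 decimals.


Substitute X = 17 into the equation:
Y = 8.89 + -0.83 * 17 = 8.89 + -14.1100 = -5.2200.

-5.2200


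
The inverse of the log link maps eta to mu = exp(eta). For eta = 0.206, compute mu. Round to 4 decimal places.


mu = exp(eta) = exp(0.206).
= 1.2288.

1.2288


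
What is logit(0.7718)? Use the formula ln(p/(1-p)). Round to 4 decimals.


The odds are p/(1-p) = 0.7718 / 0.2282 = 3.3821.
logit(p) = ln(3.3821) = 1.2185.

1.2185


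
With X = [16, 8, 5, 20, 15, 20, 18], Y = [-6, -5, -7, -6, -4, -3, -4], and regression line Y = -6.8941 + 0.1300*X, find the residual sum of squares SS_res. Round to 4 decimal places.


For each point, residual = actual - predicted.
Residuals: [-1.1859, 0.8541, -0.7559, -1.7059, 0.9441, 1.2941, 0.5541].
Sum of squared residuals = 8.4904.

8.4904


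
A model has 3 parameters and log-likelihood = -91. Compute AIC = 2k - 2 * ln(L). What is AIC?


AIC = 2*3 - 2*(-91).
= 6 + 182 = 188.

188


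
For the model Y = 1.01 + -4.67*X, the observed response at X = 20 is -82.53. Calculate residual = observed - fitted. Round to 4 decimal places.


Compute yhat = 1.01 + (-4.67)(20) = -92.3900.
Residual = actual - predicted = -82.53 - -92.3900 = 9.8600.

9.8600


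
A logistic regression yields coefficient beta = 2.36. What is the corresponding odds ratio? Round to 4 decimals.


The odds ratio is computed as:
OR = e^(2.36) = 10.5910.

10.5910


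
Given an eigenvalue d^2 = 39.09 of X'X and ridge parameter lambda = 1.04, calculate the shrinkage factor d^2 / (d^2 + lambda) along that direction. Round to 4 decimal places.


Denominator = d^2 + lambda = 39.09 + 1.04 = 40.1300.
Shrinkage = 39.09 / 40.1300 = 0.9741.

0.9741


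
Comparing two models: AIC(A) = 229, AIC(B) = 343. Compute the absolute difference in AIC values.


|AIC_A - AIC_B| = |229 - 343| = 114.
Model A is preferred (lower AIC).

114


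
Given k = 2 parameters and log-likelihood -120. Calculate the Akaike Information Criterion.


AIC = 2k - 2*loglik = 2(2) - 2(-120).
= 4 + 240 = 244.

244


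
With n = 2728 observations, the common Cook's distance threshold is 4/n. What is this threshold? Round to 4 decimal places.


Using the rule of thumb:
Threshold = 4 / 2728 = 0.0015.

0.0015


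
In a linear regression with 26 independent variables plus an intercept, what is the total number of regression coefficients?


Including the intercept, the model has 26 predictor coefficients + 1 intercept.
Total = 27.

27


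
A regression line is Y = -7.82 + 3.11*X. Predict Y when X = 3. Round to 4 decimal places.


Plug X = 3 into Y = -7.82 + 3.11*X:
Y = -7.82 + 9.3300 = 1.5100.

1.5100


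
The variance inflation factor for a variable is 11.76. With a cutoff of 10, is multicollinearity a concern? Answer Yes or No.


Compare VIF = 11.76 to the threshold of 10.
11.76 >= 10, so the answer is Yes.

Yes


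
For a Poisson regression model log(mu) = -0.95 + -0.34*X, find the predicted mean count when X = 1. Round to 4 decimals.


Linear predictor: eta = -0.95 + (-0.34)(1) = -1.2900.
Expected count: mu = exp(-1.2900) = 0.2753.

0.2753


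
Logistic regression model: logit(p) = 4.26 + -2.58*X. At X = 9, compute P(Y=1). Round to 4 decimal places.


Linear predictor: z = 4.26 + -2.58 * 9 = -18.9600.
P = 1/(1 + exp(18.9600)) = 1/(1 + 171483909.8410) = 0.0000.

0.0000


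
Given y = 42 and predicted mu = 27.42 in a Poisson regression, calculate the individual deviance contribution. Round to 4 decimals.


First: ln(42/27.42) = 0.426397.
Then: 42 * 0.426397 = 17.908674.
y - mu = 42 - 27.42 = 14.58.
D = 2(17.908674 - 14.58) = 6.657348, which rounds to 6.6573.

6.6573
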